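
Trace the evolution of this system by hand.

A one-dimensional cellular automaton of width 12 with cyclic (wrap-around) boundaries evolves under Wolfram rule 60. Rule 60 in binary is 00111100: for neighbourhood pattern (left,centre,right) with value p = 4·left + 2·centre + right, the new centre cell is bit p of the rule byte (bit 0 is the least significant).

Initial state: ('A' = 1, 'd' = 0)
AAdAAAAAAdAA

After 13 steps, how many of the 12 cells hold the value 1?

6

gen 0: AAdAAAAAAdAA
gen 1: ddAAdddddAAd
gen 2: ddAdAddddAdA
gen 3: AdAAAAdddAAA
gen 4: dAAdddAddAdd
gen 5: dAdAddAAdAAd
gen 6: dAAAAdAdAAdA
gen 7: AAdddAAAAdAA
gen 8: ddAddAdddAAd
gen 9: ddAAdAAddAdA
gen 10: AdAdAAdAdAAA
gen 11: dAAAAdAAAAdd
gen 12: dAdddAAdddAd
gen 13: dAAddAdAddAA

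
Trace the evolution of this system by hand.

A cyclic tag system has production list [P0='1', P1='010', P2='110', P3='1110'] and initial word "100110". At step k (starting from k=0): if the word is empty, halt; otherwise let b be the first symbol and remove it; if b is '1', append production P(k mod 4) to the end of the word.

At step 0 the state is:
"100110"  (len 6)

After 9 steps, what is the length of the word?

11

[0] "100110"  (len 6)
[1] "001101"  (len 6)
[2] "01101"  (len 5)
[3] "1101"  (len 4)
[4] "1011110"  (len 7)
[5] "0111101"  (len 7)
[6] "111101"  (len 6)
[7] "11101110"  (len 8)
[8] "11011101110"  (len 11)
[9] "10111011101"  (len 11)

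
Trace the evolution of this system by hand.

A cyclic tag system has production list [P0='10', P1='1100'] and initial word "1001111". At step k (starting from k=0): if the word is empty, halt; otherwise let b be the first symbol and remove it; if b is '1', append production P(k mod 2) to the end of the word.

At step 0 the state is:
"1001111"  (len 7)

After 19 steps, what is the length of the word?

step 0: "1001111"  (len 7)
step 1: "00111110"  (len 8)
step 2: "0111110"  (len 7)
step 3: "111110"  (len 6)
step 4: "111101100"  (len 9)
step 5: "1110110010"  (len 10)
step 6: "1101100101100"  (len 13)
step 7: "10110010110010"  (len 14)
step 8: "01100101100101100"  (len 17)
step 9: "1100101100101100"  (len 16)
step 10: "1001011001011001100"  (len 19)
step 11: "00101100101100110010"  (len 20)
step 12: "0101100101100110010"  (len 19)
step 13: "101100101100110010"  (len 18)
step 14: "011001011001100101100"  (len 21)
step 15: "11001011001100101100"  (len 20)
step 16: "10010110011001011001100"  (len 23)
step 17: "001011001100101100110010"  (len 24)
step 18: "01011001100101100110010"  (len 23)
step 19: "1011001100101100110010"  (len 22)

22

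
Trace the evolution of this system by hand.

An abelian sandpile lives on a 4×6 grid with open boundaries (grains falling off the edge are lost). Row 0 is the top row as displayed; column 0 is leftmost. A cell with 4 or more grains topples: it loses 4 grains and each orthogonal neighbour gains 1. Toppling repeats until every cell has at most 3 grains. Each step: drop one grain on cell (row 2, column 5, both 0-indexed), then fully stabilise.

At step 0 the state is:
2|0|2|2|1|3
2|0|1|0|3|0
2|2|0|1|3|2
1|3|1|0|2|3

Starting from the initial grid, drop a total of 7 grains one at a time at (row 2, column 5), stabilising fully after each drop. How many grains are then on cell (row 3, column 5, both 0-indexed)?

2

step 0: 2|0|2|2|1|3
2|0|1|0|3|0
2|2|0|1|3|2
1|3|1|0|2|3
step 1: 2|0|2|2|1|3
2|0|1|0|3|0
2|2|0|1|3|3
1|3|1|0|2|3
step 2: 2|0|2|2|2|3
2|0|1|1|0|2
2|2|0|2|2|2
1|3|1|1|0|1
step 3: 2|0|2|2|2|3
2|0|1|1|0|2
2|2|0|2|2|3
1|3|1|1|0|1
step 4: 2|0|2|2|2|3
2|0|1|1|0|3
2|2|0|2|3|0
1|3|1|1|0|2
step 5: 2|0|2|2|2|3
2|0|1|1|0|3
2|2|0|2|3|1
1|3|1|1|0|2
step 6: 2|0|2|2|2|3
2|0|1|1|0|3
2|2|0|2|3|2
1|3|1|1|0|2
step 7: 2|0|2|2|2|3
2|0|1|1|0|3
2|2|0|2|3|3
1|3|1|1|0|2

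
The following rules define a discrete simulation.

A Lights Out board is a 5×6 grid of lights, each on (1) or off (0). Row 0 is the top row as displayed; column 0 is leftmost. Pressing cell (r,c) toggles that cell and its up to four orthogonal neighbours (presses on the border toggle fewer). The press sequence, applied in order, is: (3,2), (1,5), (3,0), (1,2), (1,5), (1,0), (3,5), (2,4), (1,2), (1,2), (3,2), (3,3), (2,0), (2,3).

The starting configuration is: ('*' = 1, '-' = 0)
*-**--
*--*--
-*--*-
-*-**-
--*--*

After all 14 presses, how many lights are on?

14

t=0: *-**--
*--*--
-*--*-
-*-**-
--*--*
t=1: *-**--
*--*--
-**-*-
--*-*-
-----*
t=2: *-**-*
*--***
-**-**
--*-*-
-----*
t=3: *-**-*
*--***
***-**
***-*-
*----*
t=4: *--*-*
***-**
**--**
***-*-
*----*
t=5: *--*--
***---
**--*-
***-*-
*----*
t=6: ---*--
--*---
-*--*-
***-*-
*----*
t=7: ---*--
--*---
-*--**
***--*
*-----
t=8: ---*--
--*-*-
-*-*--
***-**
*-----
t=9: --**--
-*-**-
-***--
***-**
*-----
t=10: ---*--
--*-*-
-*-*--
***-**
*-----
t=11: ---*--
--*-*-
-***--
*--***
*-*---
t=12: ---*--
--*-*-
-**---
*-*--*
*-**--
t=13: ---*--
*-*-*-
*-*---
--*--*
*-**--
t=14: ---*--
*-***-
*--**-
--**-*
*-**--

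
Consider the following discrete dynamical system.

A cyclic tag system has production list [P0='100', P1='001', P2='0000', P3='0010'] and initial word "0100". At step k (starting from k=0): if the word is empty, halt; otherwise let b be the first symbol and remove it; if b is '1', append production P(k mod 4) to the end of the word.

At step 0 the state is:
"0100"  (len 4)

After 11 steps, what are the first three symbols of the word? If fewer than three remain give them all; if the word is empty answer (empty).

[0] "0100"  (len 4)
[1] "100"  (len 3)
[2] "00001"  (len 5)
[3] "0001"  (len 4)
[4] "001"  (len 3)
[5] "01"  (len 2)
[6] "1"  (len 1)
[7] "0000"  (len 4)
[8] "000"  (len 3)
[9] "00"  (len 2)
[10] "0"  (len 1)
[11] (halted — word empty)

(empty)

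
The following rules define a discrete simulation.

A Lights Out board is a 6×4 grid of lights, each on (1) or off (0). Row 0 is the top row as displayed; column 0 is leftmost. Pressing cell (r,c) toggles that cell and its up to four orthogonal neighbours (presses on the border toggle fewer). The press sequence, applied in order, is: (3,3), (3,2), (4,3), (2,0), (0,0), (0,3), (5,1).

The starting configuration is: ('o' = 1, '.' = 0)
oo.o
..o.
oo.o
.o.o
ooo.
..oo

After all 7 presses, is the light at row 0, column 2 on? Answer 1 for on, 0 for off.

1

step 0: oo.o
..o.
oo.o
.o.o
ooo.
..oo
step 1: oo.o
..o.
oo..
.oo.
oooo
..oo
step 2: oo.o
..o.
ooo.
...o
oo.o
..oo
step 3: oo.o
..o.
ooo.
....
ooo.
..o.
step 4: oo.o
o.o.
..o.
o...
ooo.
..o.
step 5: ...o
..o.
..o.
o...
ooo.
..o.
step 6: ..o.
..oo
..o.
o...
ooo.
..o.
step 7: ..o.
..oo
..o.
o...
o.o.
oo..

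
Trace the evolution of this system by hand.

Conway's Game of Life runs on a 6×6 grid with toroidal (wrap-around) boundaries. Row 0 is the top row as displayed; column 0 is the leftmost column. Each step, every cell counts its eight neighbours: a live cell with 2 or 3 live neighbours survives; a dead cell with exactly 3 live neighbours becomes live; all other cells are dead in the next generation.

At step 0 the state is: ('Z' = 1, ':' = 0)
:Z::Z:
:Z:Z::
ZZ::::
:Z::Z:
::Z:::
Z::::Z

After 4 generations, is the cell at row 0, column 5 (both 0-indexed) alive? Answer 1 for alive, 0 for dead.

1

0) :Z::Z:
:Z:Z::
ZZ::::
:Z::Z:
::Z:::
Z::::Z
1) :ZZ:ZZ
:Z::::
ZZ::::
ZZZ:::
ZZ:::Z
ZZ:::Z
2) ::Z:ZZ
:::::Z
::::::
::Z:::
::::::
::::::
3) ::::ZZ
::::ZZ
::::::
::::::
::::::
::::::
4) ::::ZZ
::::ZZ
::::::
::::::
::::::
::::::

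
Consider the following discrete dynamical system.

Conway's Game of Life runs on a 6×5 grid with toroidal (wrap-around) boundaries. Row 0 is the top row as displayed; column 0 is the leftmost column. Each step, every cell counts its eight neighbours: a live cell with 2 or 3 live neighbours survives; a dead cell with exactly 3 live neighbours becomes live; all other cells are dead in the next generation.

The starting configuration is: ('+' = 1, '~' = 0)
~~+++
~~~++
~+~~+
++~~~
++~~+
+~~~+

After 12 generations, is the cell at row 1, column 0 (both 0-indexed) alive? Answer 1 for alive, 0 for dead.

0

[0] ~~+++
~~~++
~+~~+
++~~~
++~~+
+~~~+
[1] ~~+~~
~~~~~
~++++
~~+~~
~~~~~
~~+~~
[2] ~~~~~
~+~~~
~+++~
~++~~
~~~~~
~~~~~
[3] ~~~~~
~+~~~
+~~+~
~+~+~
~~~~~
~~~~~
[4] ~~~~~
~~~~~
++~~+
~~+~+
~~~~~
~~~~~
[5] ~~~~~
+~~~~
++~++
~+~++
~~~~~
~~~~~
[6] ~~~~~
++~~~
~+~+~
~+~+~
~~~~~
~~~~~
[7] ~~~~~
+++~~
~+~~+
~~~~~
~~~~~
~~~~~
[8] ~+~~~
+++~~
~++~~
~~~~~
~~~~~
~~~~~
[9] +++~~
+~~~~
+~+~~
~~~~~
~~~~~
~~~~~
[10] ++~~~
+~+~+
~+~~~
~~~~~
~~~~~
~+~~~
[11] ~~+~+
~~+~+
++~~~
~~~~~
~~~~~
++~~~
[12] ~~+~+
~~+~+
++~~~
~~~~~
~~~~~
++~~~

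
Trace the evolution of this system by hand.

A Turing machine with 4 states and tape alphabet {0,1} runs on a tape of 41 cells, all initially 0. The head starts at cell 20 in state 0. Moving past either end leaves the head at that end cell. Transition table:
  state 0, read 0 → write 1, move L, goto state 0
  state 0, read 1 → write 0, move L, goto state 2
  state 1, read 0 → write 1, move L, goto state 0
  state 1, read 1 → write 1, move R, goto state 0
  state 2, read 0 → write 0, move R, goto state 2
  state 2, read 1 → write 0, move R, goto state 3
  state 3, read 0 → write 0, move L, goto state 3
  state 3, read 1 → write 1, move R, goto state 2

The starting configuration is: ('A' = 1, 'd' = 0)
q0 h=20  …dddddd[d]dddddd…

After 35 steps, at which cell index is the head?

13

gen 0: q0 h=20  …dddddd[d]dddddd…
gen 1: q0 h=19  …dddddd[d]Addddd…
gen 2: q0 h=18  …dddddd[d]AAdddd…
gen 3: q0 h=17  …dddddd[d]AAAddd…
gen 4: q0 h=16  …dddddd[d]AAAAdd…
gen 5: q0 h=15  …dddddd[d]AAAAAd…
gen 6: q0 h=14  …dddddd[d]AAAAAA…
gen 7: q0 h=13  …dddddd[d]AAAAAA…
gen 8: q0 h=12  …dddddd[d]AAAAAA…
gen 9: q0 h=11  …dddddd[d]AAAAAA…
gen 10: q0 h=10  …dddddd[d]AAAAAA…
gen 11: q0 h= 9  …dddddd[d]AAAAAA…
gen 12: q0 h= 8  …dddddd[d]AAAAAA…
gen 13: q0 h= 7  …dddddd[d]AAAAAA…
gen 14: q0 h= 6  |dddddd[d]AAAAAA…
gen 15: q0 h= 5  |ddddd[d]AAAAAA…
gen 16: q0 h= 4  |dddd[d]AAAAAA…
gen 17: q0 h= 3  |ddd[d]AAAAAA…
gen 18: q0 h= 2  |dd[d]AAAAAA…
gen 19: q0 h= 1  |d[d]AAAAAA…
gen 20: q0 h= 0  |[d]AAAAAA…
gen 21: q0 h= 0  |[A]AAAAAA…
gen 22: q2 h= 0  |[d]AAAAAA…
gen 23: q2 h= 1  |d[A]AAAAAA…
gen 24: q3 h= 2  |dd[A]AAAAAA…
gen 25: q2 h= 3  |ddA[A]AAAAAA…
gen 26: q3 h= 4  |ddAd[A]AAAAAA…
gen 27: q2 h= 5  |ddAdA[A]AAAAAA…
gen 28: q3 h= 6  |ddAdAd[A]AAAAAA…
gen 29: q2 h= 7  …dAdAdA[A]AAAAAA…
gen 30: q3 h= 8  …AdAdAd[A]AAAAAA…
gen 31: q2 h= 9  …dAdAdA[A]AAAAAA…
gen 32: q3 h=10  …AdAdAd[A]AAAAAA…
gen 33: q2 h=11  …dAdAdA[A]AAAAAA…
gen 34: q3 h=12  …AdAdAd[A]AAAAAA…
gen 35: q2 h=13  …dAdAdA[A]AAAAAA…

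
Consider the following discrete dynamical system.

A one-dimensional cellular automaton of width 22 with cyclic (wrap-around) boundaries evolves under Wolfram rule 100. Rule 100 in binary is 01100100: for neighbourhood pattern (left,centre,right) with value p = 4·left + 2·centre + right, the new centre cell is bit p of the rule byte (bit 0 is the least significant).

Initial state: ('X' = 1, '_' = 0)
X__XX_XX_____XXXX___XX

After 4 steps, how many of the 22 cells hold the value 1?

gen 0: X__XX_XX_____XXXX___XX
gen 1: X___XX_X________X_____
gen 2: X____XXX________X_____
gen 3: X______X________X_____
gen 4: X______X________X_____

3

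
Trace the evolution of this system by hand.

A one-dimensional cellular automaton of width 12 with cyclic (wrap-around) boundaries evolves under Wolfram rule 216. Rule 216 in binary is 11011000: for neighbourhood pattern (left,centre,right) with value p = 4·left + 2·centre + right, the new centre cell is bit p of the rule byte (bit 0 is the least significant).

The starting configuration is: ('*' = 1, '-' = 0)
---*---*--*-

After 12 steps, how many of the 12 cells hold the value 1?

[0] ---*---*--*-
[1] ----*---*--*
[2] *----*---*--
[3] -*----*---*-
[4] --*----*---*
[5] *--*----*---
[6] -*--*----*--
[7] --*--*----*-
[8] ---*--*----*
[9] *---*--*----
[10] -*---*--*---
[11] --*---*--*--
[12] ---*---*--*-

3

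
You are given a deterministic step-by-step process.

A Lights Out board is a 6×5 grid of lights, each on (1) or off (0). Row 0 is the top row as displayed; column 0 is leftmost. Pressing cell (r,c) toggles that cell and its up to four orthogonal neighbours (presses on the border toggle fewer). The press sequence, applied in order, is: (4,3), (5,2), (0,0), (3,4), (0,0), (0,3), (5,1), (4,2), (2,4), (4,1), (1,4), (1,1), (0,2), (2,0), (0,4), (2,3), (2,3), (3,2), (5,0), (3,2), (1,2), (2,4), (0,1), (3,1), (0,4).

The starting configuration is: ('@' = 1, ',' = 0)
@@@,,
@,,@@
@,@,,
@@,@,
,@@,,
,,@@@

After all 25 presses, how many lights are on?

[0] @@@,,
@,,@@
@,@,,
@@,@,
,@@,,
,,@@@
[1] @@@,,
@,,@@
@,@,,
@@,,,
,@,@@
,,@,@
[2] @@@,,
@,,@@
@,@,,
@@,,,
,@@@@
,@,@@
[3] ,,@,,
,,,@@
@,@,,
@@,,,
,@@@@
,@,@@
[4] ,,@,,
,,,@@
@,@,@
@@,@@
,@@@,
,@,@@
[5] @@@,,
@,,@@
@,@,@
@@,@@
,@@@,
,@,@@
[6] @@,@@
@,,,@
@,@,@
@@,@@
,@@@,
,@,@@
[7] @@,@@
@,,,@
@,@,@
@@,@@
,,@@,
@,@@@
[8] @@,@@
@,,,@
@,@,@
@@@@@
,@,,,
@,,@@
[9] @@,@@
@,,,,
@,@@,
@@@@,
,@,,,
@,,@@
[10] @@,@@
@,,,,
@,@@,
@,@@,
@,@,,
@@,@@
[11] @@,@,
@,,@@
@,@@@
@,@@,
@,@,,
@@,@@
[12] @,,@,
,@@@@
@@@@@
@,@@,
@,@,,
@@,@@
[13] @@@,,
,@,@@
@@@@@
@,@@,
@,@,,
@@,@@
[14] @@@,,
@@,@@
,,@@@
,,@@,
@,@,,
@@,@@
[15] @@@@@
@@,@,
,,@@@
,,@@,
@,@,,
@@,@@
[16] @@@@@
@@,,,
,,,,,
,,@,,
@,@,,
@@,@@
[17] @@@@@
@@,@,
,,@@@
,,@@,
@,@,,
@@,@@
[18] @@@@@
@@,@,
,,,@@
,@,,,
@,,,,
@@,@@
[19] @@@@@
@@,@,
,,,@@
,@,,,
,,,,,
,,,@@
[20] @@@@@
@@,@,
,,@@@
,,@@,
,,@,,
,,,@@
[21] @@,@@
@,@,,
,,,@@
,,@@,
,,@,,
,,,@@
[22] @@,@@
@,@,@
,,,,,
,,@@@
,,@,,
,,,@@
[23] ,,@@@
@@@,@
,,,,,
,,@@@
,,@,,
,,,@@
[24] ,,@@@
@@@,@
,@,,,
@@,@@
,@@,,
,,,@@
[25] ,,@,,
@@@,,
,@,,,
@@,@@
,@@,,
,,,@@

13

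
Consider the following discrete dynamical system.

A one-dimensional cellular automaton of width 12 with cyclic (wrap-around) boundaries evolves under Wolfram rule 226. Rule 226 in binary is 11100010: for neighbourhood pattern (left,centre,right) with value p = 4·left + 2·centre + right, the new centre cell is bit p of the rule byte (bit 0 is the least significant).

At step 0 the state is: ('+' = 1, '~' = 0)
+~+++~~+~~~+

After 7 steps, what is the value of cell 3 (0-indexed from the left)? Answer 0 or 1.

t=0: +~+++~~+~~~+
t=1: ++~++~+~~~+~
t=2: ~++~++~~~+~+
t=3: +~++~+~~+~+~
t=4: ~+~++~~+~+~+
t=5: +~+~+~+~+~+~
t=6: ~+~+~+~+~+~+
t=7: +~+~+~+~+~+~

0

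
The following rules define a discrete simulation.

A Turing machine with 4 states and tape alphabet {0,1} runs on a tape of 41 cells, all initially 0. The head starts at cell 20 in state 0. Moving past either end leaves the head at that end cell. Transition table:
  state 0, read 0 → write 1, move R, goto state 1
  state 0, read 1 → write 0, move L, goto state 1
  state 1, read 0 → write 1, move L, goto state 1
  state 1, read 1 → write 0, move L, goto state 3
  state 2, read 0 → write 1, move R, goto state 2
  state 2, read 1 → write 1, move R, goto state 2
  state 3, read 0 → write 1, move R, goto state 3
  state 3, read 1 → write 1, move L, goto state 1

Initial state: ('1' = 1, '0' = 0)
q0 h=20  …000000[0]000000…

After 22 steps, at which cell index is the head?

gen 0: q0 h=20  …000000[0]000000…
gen 1: q1 h=21  …000001[0]000000…
gen 2: q1 h=20  …000000[1]100000…
gen 3: q3 h=19  …000000[0]010000…
gen 4: q3 h=20  …000001[0]100000…
gen 5: q3 h=21  …000011[1]000000…
gen 6: q1 h=20  …000001[1]100000…
gen 7: q3 h=19  …000000[1]010000…
gen 8: q1 h=18  …000000[0]101000…
gen 9: q1 h=17  …000000[0]110100…
gen 10: q1 h=16  …000000[0]111010…
gen 11: q1 h=15  …000000[0]111101…
gen 12: q1 h=14  …000000[0]111110…
gen 13: q1 h=13  …000000[0]111111…
gen 14: q1 h=12  …000000[0]111111…
gen 15: q1 h=11  …000000[0]111111…
gen 16: q1 h=10  …000000[0]111111…
gen 17: q1 h= 9  …000000[0]111111…
gen 18: q1 h= 8  …000000[0]111111…
gen 19: q1 h= 7  …000000[0]111111…
gen 20: q1 h= 6  |000000[0]111111…
gen 21: q1 h= 5  |00000[0]111111…
gen 22: q1 h= 4  |0000[0]111111…

4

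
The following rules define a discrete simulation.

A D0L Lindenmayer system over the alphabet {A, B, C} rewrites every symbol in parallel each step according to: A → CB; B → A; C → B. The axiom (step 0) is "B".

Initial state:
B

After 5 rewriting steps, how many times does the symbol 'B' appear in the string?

2

k=0  B
k=1  A
k=2  CB
k=3  BA
k=4  ACB
k=5  CBBA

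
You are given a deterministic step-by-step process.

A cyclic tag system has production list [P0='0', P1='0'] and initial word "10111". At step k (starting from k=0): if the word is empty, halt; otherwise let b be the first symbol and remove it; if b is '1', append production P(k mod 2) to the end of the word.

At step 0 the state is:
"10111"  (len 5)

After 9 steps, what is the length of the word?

step 0: "10111"  (len 5)
step 1: "01110"  (len 5)
step 2: "1110"  (len 4)
step 3: "1100"  (len 4)
step 4: "1000"  (len 4)
step 5: "0000"  (len 4)
step 6: "000"  (len 3)
step 7: "00"  (len 2)
step 8: "0"  (len 1)
step 9: (halted — word empty)

0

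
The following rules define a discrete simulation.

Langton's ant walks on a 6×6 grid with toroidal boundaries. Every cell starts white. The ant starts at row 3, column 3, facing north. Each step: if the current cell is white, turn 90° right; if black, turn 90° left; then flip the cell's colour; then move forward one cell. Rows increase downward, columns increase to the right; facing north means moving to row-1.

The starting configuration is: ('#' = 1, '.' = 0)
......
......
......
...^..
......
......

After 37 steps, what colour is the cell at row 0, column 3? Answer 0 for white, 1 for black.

1

t=0: ......
......
......
...^..
......
......
t=1: ......
......
......
...#>.
......
......
t=2: ......
......
......
...##.
....v.
......
t=3: ......
......
......
...##.
...<#.
......
t=4: ......
......
......
...^#.
...##.
......
t=5: ......
......
......
..<.#.
...##.
......
t=6: ......
......
..^...
..#.#.
...##.
......
t=7: ......
......
..#>..
..#.#.
...##.
......
t=8: ......
......
..##..
..#v#.
...##.
......
t=9: ......
......
..##..
..<##.
...##.
......
t=10: ......
......
..##..
...##.
..v##.
......
t=11: ......
......
..##..
...##.
.<###.
......
t=12: ......
......
..##..
.^.##.
.####.
......
t=13: ......
......
..##..
.#>##.
.####.
......
t=14: ......
......
..##..
.####.
.#v##.
......
t=15: ......
......
..##..
.####.
.#.>#.
......
t=16: ......
......
..##..
.##^#.
.#..#.
......
t=17: ......
......
..##..
.#<.#.
.#..#.
......
t=18: ......
......
..##..
.#..#.
.#v.#.
......
t=19: ......
......
..##..
.#..#.
.<#.#.
......
t=20: ......
......
..##..
.#..#.
..#.#.
.v....
t=21: ......
......
..##..
.#..#.
..#.#.
<#....
t=22: ......
......
..##..
.#..#.
^.#.#.
##....
t=23: ......
......
..##..
.#..#.
#>#.#.
##....
t=24: ......
......
..##..
.#..#.
###.#.
#v....
t=25: ......
......
..##..
.#..#.
###.#.
#.>...
t=26: ..v...
......
..##..
.#..#.
###.#.
#.#...
t=27: .<#...
......
..##..
.#..#.
###.#.
#.#...
t=28: .##...
......
..##..
.#..#.
###.#.
#^#...
t=29: .##...
......
..##..
.#..#.
###.#.
##>...
t=30: .##...
......
..##..
.#..#.
##^.#.
##....
t=31: .##...
......
..##..
.#..#.
#<..#.
##....
t=32: .##...
......
..##..
.#..#.
#...#.
#v....
t=33: .##...
......
..##..
.#..#.
#...#.
#.>...
t=34: .#v...
......
..##..
.#..#.
#...#.
#.#...
t=35: .#.>..
......
..##..
.#..#.
#...#.
#.#...
t=36: .#.#..
...v..
..##..
.#..#.
#...#.
#.#...
t=37: .#.#..
..<#..
..##..
.#..#.
#...#.
#.#...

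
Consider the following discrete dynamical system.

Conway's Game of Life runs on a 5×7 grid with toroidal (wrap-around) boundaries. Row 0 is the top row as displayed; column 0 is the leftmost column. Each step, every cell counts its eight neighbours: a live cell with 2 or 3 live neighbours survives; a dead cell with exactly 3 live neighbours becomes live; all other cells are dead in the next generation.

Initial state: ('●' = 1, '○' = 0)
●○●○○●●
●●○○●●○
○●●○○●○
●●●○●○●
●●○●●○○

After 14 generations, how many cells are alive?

2

t=0: ●○●○○●●
●●○○●●○
○●●○○●○
●●●○●○●
●●○●●○○
t=1: ○○●○○○○
○○○●●○○
○○○○○○○
○○○○●○●
○○○○●○○
t=2: ○○○○●○○
○○○●○○○
○○○●●●○
○○○○○●○
○○○●○●○
t=3: ○○○●●○○
○○○●○●○
○○○●○●○
○○○●○●●
○○○○○●○
t=4: ○○○●○●○
○○●●○●○
○○●●○●○
○○○○○●●
○○○●○●●
t=5: ○○○●○●○
○○○○○●●
○○●●○●○
○○●●○○○
○○○○○○○
t=6: ○○○○●●●
○○●●○●●
○○●●○●●
○○●●●○○
○○●●●○○
t=7: ○○○○○○●
●○●○○○○
○●○○○○●
○●○○○○○
○○●○○○○
t=8: ○●○○○○○
●●○○○○●
○●●○○○○
●●●○○○○
○○○○○○○
t=9: ○●○○○○○
○○○○○○○
○○○○○○●
●○●○○○○
●○●○○○○
t=10: ○●○○○○○
○○○○○○○
○○○○○○○
●○○○○○●
●○●○○○○
t=11: ○●○○○○○
○○○○○○○
○○○○○○○
●●○○○○●
●○○○○○●
t=12: ●○○○○○○
○○○○○○○
●○○○○○○
○●○○○○●
○○○○○○●
t=13: ○○○○○○○
○○○○○○○
●○○○○○○
○○○○○○●
○○○○○○●
t=14: ○○○○○○○
○○○○○○○
○○○○○○○
●○○○○○●
○○○○○○○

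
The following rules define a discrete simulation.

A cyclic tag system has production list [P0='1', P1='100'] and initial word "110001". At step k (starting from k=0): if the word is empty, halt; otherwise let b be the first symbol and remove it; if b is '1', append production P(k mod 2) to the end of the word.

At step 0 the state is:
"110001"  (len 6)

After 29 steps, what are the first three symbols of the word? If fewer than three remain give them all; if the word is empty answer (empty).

k=0  "110001"  (len 6)
k=1  "100011"  (len 6)
k=2  "00011100"  (len 8)
k=3  "0011100"  (len 7)
k=4  "011100"  (len 6)
k=5  "11100"  (len 5)
k=6  "1100100"  (len 7)
k=7  "1001001"  (len 7)
k=8  "001001100"  (len 9)
k=9  "01001100"  (len 8)
k=10  "1001100"  (len 7)
k=11  "0011001"  (len 7)
k=12  "011001"  (len 6)
k=13  "11001"  (len 5)
k=14  "1001100"  (len 7)
k=15  "0011001"  (len 7)
k=16  "011001"  (len 6)
k=17  "11001"  (len 5)
k=18  "1001100"  (len 7)
k=19  "0011001"  (len 7)
k=20  "011001"  (len 6)
k=21  "11001"  (len 5)
k=22  "1001100"  (len 7)
k=23  "0011001"  (len 7)
k=24  "011001"  (len 6)
k=25  "11001"  (len 5)
k=26  "1001100"  (len 7)
k=27  "0011001"  (len 7)
k=28  "011001"  (len 6)
k=29  "11001"  (len 5)

110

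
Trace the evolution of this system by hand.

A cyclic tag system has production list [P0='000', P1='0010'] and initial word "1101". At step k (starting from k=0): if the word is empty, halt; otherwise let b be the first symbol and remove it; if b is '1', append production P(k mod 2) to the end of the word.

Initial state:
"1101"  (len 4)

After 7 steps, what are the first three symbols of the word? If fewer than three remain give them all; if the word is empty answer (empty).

001

0) "1101"  (len 4)
1) "101000"  (len 6)
2) "010000010"  (len 9)
3) "10000010"  (len 8)
4) "00000100010"  (len 11)
5) "0000100010"  (len 10)
6) "000100010"  (len 9)
7) "00100010"  (len 8)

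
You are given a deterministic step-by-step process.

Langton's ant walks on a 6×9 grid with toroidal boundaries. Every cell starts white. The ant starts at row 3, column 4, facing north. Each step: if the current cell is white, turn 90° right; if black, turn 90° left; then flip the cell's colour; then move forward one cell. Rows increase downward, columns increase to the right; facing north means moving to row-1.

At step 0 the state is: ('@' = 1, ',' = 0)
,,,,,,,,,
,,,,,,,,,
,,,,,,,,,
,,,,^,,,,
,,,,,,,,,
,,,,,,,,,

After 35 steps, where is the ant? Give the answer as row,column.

[0] ,,,,,,,,,
,,,,,,,,,
,,,,,,,,,
,,,,^,,,,
,,,,,,,,,
,,,,,,,,,
[1] ,,,,,,,,,
,,,,,,,,,
,,,,,,,,,
,,,,@>,,,
,,,,,,,,,
,,,,,,,,,
[2] ,,,,,,,,,
,,,,,,,,,
,,,,,,,,,
,,,,@@,,,
,,,,,v,,,
,,,,,,,,,
[3] ,,,,,,,,,
,,,,,,,,,
,,,,,,,,,
,,,,@@,,,
,,,,<@,,,
,,,,,,,,,
[4] ,,,,,,,,,
,,,,,,,,,
,,,,,,,,,
,,,,^@,,,
,,,,@@,,,
,,,,,,,,,
[5] ,,,,,,,,,
,,,,,,,,,
,,,,,,,,,
,,,<,@,,,
,,,,@@,,,
,,,,,,,,,
[6] ,,,,,,,,,
,,,,,,,,,
,,,^,,,,,
,,,@,@,,,
,,,,@@,,,
,,,,,,,,,
[7] ,,,,,,,,,
,,,,,,,,,
,,,@>,,,,
,,,@,@,,,
,,,,@@,,,
,,,,,,,,,
[8] ,,,,,,,,,
,,,,,,,,,
,,,@@,,,,
,,,@v@,,,
,,,,@@,,,
,,,,,,,,,
[9] ,,,,,,,,,
,,,,,,,,,
,,,@@,,,,
,,,<@@,,,
,,,,@@,,,
,,,,,,,,,
[10] ,,,,,,,,,
,,,,,,,,,
,,,@@,,,,
,,,,@@,,,
,,,v@@,,,
,,,,,,,,,
[11] ,,,,,,,,,
,,,,,,,,,
,,,@@,,,,
,,,,@@,,,
,,<@@@,,,
,,,,,,,,,
[12] ,,,,,,,,,
,,,,,,,,,
,,,@@,,,,
,,^,@@,,,
,,@@@@,,,
,,,,,,,,,
[13] ,,,,,,,,,
,,,,,,,,,
,,,@@,,,,
,,@>@@,,,
,,@@@@,,,
,,,,,,,,,
[14] ,,,,,,,,,
,,,,,,,,,
,,,@@,,,,
,,@@@@,,,
,,@v@@,,,
,,,,,,,,,
[15] ,,,,,,,,,
,,,,,,,,,
,,,@@,,,,
,,@@@@,,,
,,@,>@,,,
,,,,,,,,,
[16] ,,,,,,,,,
,,,,,,,,,
,,,@@,,,,
,,@@^@,,,
,,@,,@,,,
,,,,,,,,,
[17] ,,,,,,,,,
,,,,,,,,,
,,,@@,,,,
,,@<,@,,,
,,@,,@,,,
,,,,,,,,,
[18] ,,,,,,,,,
,,,,,,,,,
,,,@@,,,,
,,@,,@,,,
,,@v,@,,,
,,,,,,,,,
[19] ,,,,,,,,,
,,,,,,,,,
,,,@@,,,,
,,@,,@,,,
,,<@,@,,,
,,,,,,,,,
[20] ,,,,,,,,,
,,,,,,,,,
,,,@@,,,,
,,@,,@,,,
,,,@,@,,,
,,v,,,,,,
[21] ,,,,,,,,,
,,,,,,,,,
,,,@@,,,,
,,@,,@,,,
,,,@,@,,,
,<@,,,,,,
[22] ,,,,,,,,,
,,,,,,,,,
,,,@@,,,,
,,@,,@,,,
,^,@,@,,,
,@@,,,,,,
[23] ,,,,,,,,,
,,,,,,,,,
,,,@@,,,,
,,@,,@,,,
,@>@,@,,,
,@@,,,,,,
[24] ,,,,,,,,,
,,,,,,,,,
,,,@@,,,,
,,@,,@,,,
,@@@,@,,,
,@v,,,,,,
[25] ,,,,,,,,,
,,,,,,,,,
,,,@@,,,,
,,@,,@,,,
,@@@,@,,,
,@,>,,,,,
[26] ,,,v,,,,,
,,,,,,,,,
,,,@@,,,,
,,@,,@,,,
,@@@,@,,,
,@,@,,,,,
[27] ,,<@,,,,,
,,,,,,,,,
,,,@@,,,,
,,@,,@,,,
,@@@,@,,,
,@,@,,,,,
[28] ,,@@,,,,,
,,,,,,,,,
,,,@@,,,,
,,@,,@,,,
,@@@,@,,,
,@^@,,,,,
[29] ,,@@,,,,,
,,,,,,,,,
,,,@@,,,,
,,@,,@,,,
,@@@,@,,,
,@@>,,,,,
[30] ,,@@,,,,,
,,,,,,,,,
,,,@@,,,,
,,@,,@,,,
,@@^,@,,,
,@@,,,,,,
[31] ,,@@,,,,,
,,,,,,,,,
,,,@@,,,,
,,@,,@,,,
,@<,,@,,,
,@@,,,,,,
[32] ,,@@,,,,,
,,,,,,,,,
,,,@@,,,,
,,@,,@,,,
,@,,,@,,,
,@v,,,,,,
[33] ,,@@,,,,,
,,,,,,,,,
,,,@@,,,,
,,@,,@,,,
,@,,,@,,,
,@,>,,,,,
[34] ,,@v,,,,,
,,,,,,,,,
,,,@@,,,,
,,@,,@,,,
,@,,,@,,,
,@,@,,,,,
[35] ,,@,>,,,,
,,,,,,,,,
,,,@@,,,,
,,@,,@,,,
,@,,,@,,,
,@,@,,,,,

0,4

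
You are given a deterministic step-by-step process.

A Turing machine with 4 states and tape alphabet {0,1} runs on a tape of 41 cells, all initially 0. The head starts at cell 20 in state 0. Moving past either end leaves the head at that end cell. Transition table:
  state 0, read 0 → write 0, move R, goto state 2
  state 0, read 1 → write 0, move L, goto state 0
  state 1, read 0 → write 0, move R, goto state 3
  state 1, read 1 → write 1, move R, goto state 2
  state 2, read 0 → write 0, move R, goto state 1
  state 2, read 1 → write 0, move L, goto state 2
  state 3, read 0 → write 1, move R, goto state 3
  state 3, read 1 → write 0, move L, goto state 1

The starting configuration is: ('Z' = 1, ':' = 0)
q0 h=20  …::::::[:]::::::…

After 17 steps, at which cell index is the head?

t=0: q0 h=20  …::::::[:]::::::…
t=1: q2 h=21  …::::::[:]::::::…
t=2: q1 h=22  …::::::[:]::::::…
t=3: q3 h=23  …::::::[:]::::::…
t=4: q3 h=24  …:::::Z[:]::::::…
t=5: q3 h=25  …::::ZZ[:]::::::…
t=6: q3 h=26  …:::ZZZ[:]::::::…
t=7: q3 h=27  …::ZZZZ[:]::::::…
t=8: q3 h=28  …:ZZZZZ[:]::::::…
t=9: q3 h=29  …ZZZZZZ[:]::::::…
t=10: q3 h=30  …ZZZZZZ[:]::::::…
t=11: q3 h=31  …ZZZZZZ[:]::::::…
t=12: q3 h=32  …ZZZZZZ[:]::::::…
t=13: q3 h=33  …ZZZZZZ[:]::::::…
t=14: q3 h=34  …ZZZZZZ[:]::::::|
t=15: q3 h=35  …ZZZZZZ[:]:::::|
t=16: q3 h=36  …ZZZZZZ[:]::::|
t=17: q3 h=37  …ZZZZZZ[:]:::|

37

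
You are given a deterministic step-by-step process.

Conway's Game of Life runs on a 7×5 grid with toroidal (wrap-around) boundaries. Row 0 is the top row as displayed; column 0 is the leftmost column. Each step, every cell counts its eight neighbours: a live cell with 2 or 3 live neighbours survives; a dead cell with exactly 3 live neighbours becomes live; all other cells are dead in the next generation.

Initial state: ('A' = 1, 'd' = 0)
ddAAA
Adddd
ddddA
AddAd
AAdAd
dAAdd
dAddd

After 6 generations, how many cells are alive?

10

0) ddAAA
Adddd
ddddA
AddAd
AAdAd
dAAdd
dAddd
1) AAAAA
Adddd
AdddA
AAAAd
AddAd
ddddd
AAddd
2) ddAAd
ddAdd
ddAAd
ddAAd
AddAd
AAddA
dddAd
3) ddAAd
dAddd
dAddd
dAddd
AddAd
AAAAd
AAdAd
4) AddAA
dAddd
AAAdd
AAAdd
AddAd
dddAd
Adddd
5) AAddA
dddAd
ddddd
dddAd
AddAd
ddddd
AddAd
6) AAAAd
AdddA
ddddd
ddddA
ddddA
ddddd
AAddd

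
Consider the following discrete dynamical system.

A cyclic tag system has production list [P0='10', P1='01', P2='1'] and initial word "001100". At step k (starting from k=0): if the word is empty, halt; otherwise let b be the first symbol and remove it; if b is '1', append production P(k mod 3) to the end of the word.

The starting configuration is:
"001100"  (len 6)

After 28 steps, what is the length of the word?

5

step 0: "001100"  (len 6)
step 1: "01100"  (len 5)
step 2: "1100"  (len 4)
step 3: "1001"  (len 4)
step 4: "00110"  (len 5)
step 5: "0110"  (len 4)
step 6: "110"  (len 3)
step 7: "1010"  (len 4)
step 8: "01001"  (len 5)
step 9: "1001"  (len 4)
step 10: "00110"  (len 5)
step 11: "0110"  (len 4)
step 12: "110"  (len 3)
step 13: "1010"  (len 4)
step 14: "01001"  (len 5)
step 15: "1001"  (len 4)
step 16: "00110"  (len 5)
step 17: "0110"  (len 4)
step 18: "110"  (len 3)
step 19: "1010"  (len 4)
step 20: "01001"  (len 5)
step 21: "1001"  (len 4)
step 22: "00110"  (len 5)
step 23: "0110"  (len 4)
step 24: "110"  (len 3)
step 25: "1010"  (len 4)
step 26: "01001"  (len 5)
step 27: "1001"  (len 4)
step 28: "00110"  (len 5)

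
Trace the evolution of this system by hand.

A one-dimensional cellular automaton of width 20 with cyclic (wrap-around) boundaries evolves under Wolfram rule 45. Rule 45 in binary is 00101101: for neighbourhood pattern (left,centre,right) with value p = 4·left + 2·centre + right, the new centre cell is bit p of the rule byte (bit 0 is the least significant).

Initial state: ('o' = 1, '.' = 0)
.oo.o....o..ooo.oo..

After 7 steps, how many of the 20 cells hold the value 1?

14

t=0: .oo.o....o..ooo.oo..
t=1: .o.oo.oo.o..o..oo..o
t=2: oooo.oo.oo..o..o...o
t=3: ....oo.oo...o..o.o.o
t=4: .oo.o.oo..o.o..ooooo
t=5: oo.oooo...ooo..o....
t=6: o.oo....o.o....o.oo.
t=7: ooo..oo.ooo.oo.ooo.o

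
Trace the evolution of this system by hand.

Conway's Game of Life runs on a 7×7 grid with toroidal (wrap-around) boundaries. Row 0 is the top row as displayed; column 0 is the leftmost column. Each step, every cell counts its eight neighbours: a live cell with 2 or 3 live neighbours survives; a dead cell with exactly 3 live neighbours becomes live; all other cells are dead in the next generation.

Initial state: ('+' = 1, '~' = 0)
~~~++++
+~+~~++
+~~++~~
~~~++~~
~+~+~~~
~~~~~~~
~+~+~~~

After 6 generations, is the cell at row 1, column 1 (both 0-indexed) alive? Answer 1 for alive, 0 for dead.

step 0: ~~~++++
+~+~~++
+~~++~~
~~~++~~
~+~+~~~
~~~~~~~
~+~+~~~
step 1: ~+~+~~~
+++~~~~
+++~~~~
~~~~~~~
~~+++~~
~~~~~~~
~~++~+~
step 2: +~~++~~
~~~+~~~
+~+~~~~
~~~~~~~
~~~+~~~
~~~~~~~
~~+++~~
step 3: ~~~~~~~
~++++~~
~~~~~~~
~~~~~~~
~~~~~~~
~~+~+~~
~~+~+~~
step 4: ~+~~+~~
~~++~~~
~~++~~~
~~~~~~~
~~~~~~~
~~~~~~~
~~~~~~~
step 5: ~~++~~~
~+~~+~~
~~++~~~
~~~~~~~
~~~~~~~
~~~~~~~
~~~~~~~
step 6: ~~++~~~
~+~~+~~
~~++~~~
~~~~~~~
~~~~~~~
~~~~~~~
~~~~~~~

1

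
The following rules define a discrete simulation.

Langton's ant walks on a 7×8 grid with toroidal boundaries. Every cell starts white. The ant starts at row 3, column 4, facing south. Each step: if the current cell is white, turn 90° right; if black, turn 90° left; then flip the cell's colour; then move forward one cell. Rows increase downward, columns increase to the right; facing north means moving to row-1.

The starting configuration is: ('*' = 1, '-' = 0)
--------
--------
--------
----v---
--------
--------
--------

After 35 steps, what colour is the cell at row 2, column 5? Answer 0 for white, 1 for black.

0

step 0: --------
--------
--------
----v---
--------
--------
--------
step 1: --------
--------
--------
---<*---
--------
--------
--------
step 2: --------
--------
---^----
---**---
--------
--------
--------
step 3: --------
--------
---*>---
---**---
--------
--------
--------
step 4: --------
--------
---**---
---*v---
--------
--------
--------
step 5: --------
--------
---**---
---*->--
--------
--------
--------
step 6: --------
--------
---**---
---*-*--
-----v--
--------
--------
step 7: --------
--------
---**---
---*-*--
----<*--
--------
--------
step 8: --------
--------
---**---
---*^*--
----**--
--------
--------
step 9: --------
--------
---**---
---**>--
----**--
--------
--------
step 10: --------
--------
---**^--
---**---
----**--
--------
--------
step 11: --------
--------
---***>-
---**---
----**--
--------
--------
step 12: --------
--------
---****-
---**-v-
----**--
--------
--------
step 13: --------
--------
---****-
---**<*-
----**--
--------
--------
step 14: --------
--------
---**^*-
---****-
----**--
--------
--------
step 15: --------
--------
---*<-*-
---****-
----**--
--------
--------
step 16: --------
--------
---*--*-
---*v**-
----**--
--------
--------
step 17: --------
--------
---*--*-
---*->*-
----**--
--------
--------
step 18: --------
--------
---*-^*-
---*--*-
----**--
--------
--------
step 19: --------
--------
---*-*>-
---*--*-
----**--
--------
--------
step 20: --------
------^-
---*-*--
---*--*-
----**--
--------
--------
step 21: --------
------*>
---*-*--
---*--*-
----**--
--------
--------
step 22: --------
------**
---*-*-v
---*--*-
----**--
--------
--------
step 23: --------
------**
---*-*<*
---*--*-
----**--
--------
--------
step 24: --------
------^*
---*-***
---*--*-
----**--
--------
--------
step 25: --------
-----<-*
---*-***
---*--*-
----**--
--------
--------
step 26: -----^--
-----*-*
---*-***
---*--*-
----**--
--------
--------
step 27: -----*>-
-----*-*
---*-***
---*--*-
----**--
--------
--------
step 28: -----**-
-----*v*
---*-***
---*--*-
----**--
--------
--------
step 29: -----**-
-----<**
---*-***
---*--*-
----**--
--------
--------
step 30: -----**-
------**
---*-v**
---*--*-
----**--
--------
--------
step 31: -----**-
------**
---*-->*
---*--*-
----**--
--------
--------
step 32: -----**-
------^*
---*---*
---*--*-
----**--
--------
--------
step 33: -----**-
-----<-*
---*---*
---*--*-
----**--
--------
--------
step 34: -----^*-
-----*-*
---*---*
---*--*-
----**--
--------
--------
step 35: ----<-*-
-----*-*
---*---*
---*--*-
----**--
--------
--------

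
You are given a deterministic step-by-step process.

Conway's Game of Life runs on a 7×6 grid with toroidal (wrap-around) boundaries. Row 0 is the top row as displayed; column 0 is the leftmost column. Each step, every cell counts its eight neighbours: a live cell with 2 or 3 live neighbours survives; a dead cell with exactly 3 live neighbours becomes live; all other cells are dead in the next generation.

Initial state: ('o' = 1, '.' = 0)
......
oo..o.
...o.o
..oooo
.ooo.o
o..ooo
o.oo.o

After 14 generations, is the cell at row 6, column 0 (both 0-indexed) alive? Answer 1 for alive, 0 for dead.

0

t=0: ......
oo..o.
...o.o
..oooo
.ooo.o
o..ooo
o.oo.o
t=1: ..ooo.
o...oo
.o....
.o...o
.o....
......
oooo..
t=2: ......
ooo.oo
.o..o.
.oo...
o.....
o.....
.o..o.
t=3: ..ooo.
oooooo
....o.
ooo...
o.....
oo...o
......
t=4: o.....
oo....
....o.
oo...o
..o...
oo...o
oooooo
t=5: ...oo.
oo...o
......
oo...o
..o...
......
..ooo.
t=6: oo....
o...oo
......
oo....
oo....
..o...
..o.o.
t=7: oo.oo.
oo...o
.o....
oo....
o.o...
..oo..
..oo..
t=8: ...oo.
....oo
..o..o
o.o...
o.oo..
......
......
t=9: ...ooo
.....o
oo.ooo
o.o..o
..oo..
......
......
t=10: ....oo
..o...
.ooo..
......
.ooo..
......
....o.
t=11: ...ooo
.oo.o.
.ooo..
......
..o...
..oo..
....oo
t=12: o.o...
oo...o
.o.o..
.o.o..
..oo..
..ooo.
..o..o
t=13: ..o...
.....o
.o..o.
.o.oo.
.o....
.o..o.
..o.oo
t=14: ...ooo
......
o.oooo
oo.oo.
oo.oo.
oooooo
.oo.oo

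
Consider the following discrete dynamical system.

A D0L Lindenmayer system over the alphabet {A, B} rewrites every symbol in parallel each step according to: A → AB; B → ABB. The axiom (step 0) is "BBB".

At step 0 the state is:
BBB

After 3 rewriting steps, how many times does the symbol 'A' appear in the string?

24

[0] BBB
[1] ABBABBABB
[2] ABABBABBABABBABBABABBABB
[3] ABABBABABBABBABABBABBABABBABABBABBABABBABBABABBABABBABBABABBABB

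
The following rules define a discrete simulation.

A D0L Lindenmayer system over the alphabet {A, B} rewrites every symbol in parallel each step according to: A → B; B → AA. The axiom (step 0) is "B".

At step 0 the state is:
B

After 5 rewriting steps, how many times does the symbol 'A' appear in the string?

k=0  B
k=1  AA
k=2  BB
k=3  AAAA
k=4  BBBB
k=5  AAAAAAAA

8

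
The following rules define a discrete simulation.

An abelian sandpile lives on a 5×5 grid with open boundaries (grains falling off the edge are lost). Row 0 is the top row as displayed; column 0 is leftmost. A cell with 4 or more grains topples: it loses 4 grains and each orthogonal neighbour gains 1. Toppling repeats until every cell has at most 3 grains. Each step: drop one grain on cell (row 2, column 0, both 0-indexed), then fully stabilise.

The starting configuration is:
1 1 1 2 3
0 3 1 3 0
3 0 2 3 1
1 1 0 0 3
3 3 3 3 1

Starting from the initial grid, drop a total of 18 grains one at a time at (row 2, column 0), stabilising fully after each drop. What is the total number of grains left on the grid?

step 0: 1 1 1 2 3
0 3 1 3 0
3 0 2 3 1
1 1 0 0 3
3 3 3 3 1
step 1: 1 1 1 2 3
1 3 1 3 0
0 1 2 3 1
2 1 0 0 3
3 3 3 3 1
step 2: 1 1 1 2 3
1 3 1 3 0
1 1 2 3 1
2 1 0 0 3
3 3 3 3 1
step 3: 1 1 1 2 3
1 3 1 3 0
2 1 2 3 1
2 1 0 0 3
3 3 3 3 1
step 4: 1 1 1 2 3
1 3 1 3 0
3 1 2 3 1
2 1 0 0 3
3 3 3 3 1
step 5: 1 1 1 2 3
2 3 1 3 0
0 2 2 3 1
3 1 0 0 3
3 3 3 3 1
step 6: 1 1 1 2 3
2 3 1 3 0
1 2 2 3 1
3 1 0 0 3
3 3 3 3 1
step 7: 1 1 1 2 3
2 3 1 3 0
2 2 2 3 1
3 1 0 0 3
3 3 3 3 1
step 8: 1 1 1 2 3
2 3 1 3 0
3 2 2 3 1
3 1 0 0 3
3 3 3 3 1
step 9: 1 1 1 2 3
3 3 1 3 0
1 3 2 3 1
1 3 1 1 3
1 1 1 0 2
step 10: 1 1 1 2 3
3 3 1 3 0
2 3 2 3 1
1 3 1 1 3
1 1 1 0 2
step 11: 1 1 1 2 3
3 3 1 3 0
3 3 2 3 1
1 3 1 1 3
1 1 1 0 2
step 12: 2 2 1 2 3
1 1 2 3 0
2 2 3 3 1
3 0 2 1 3
1 2 1 0 2
step 13: 2 2 1 2 3
1 1 2 3 0
3 2 3 3 1
3 0 2 1 3
1 2 1 0 2
step 14: 2 2 1 2 3
2 1 2 3 0
1 3 3 3 1
0 1 2 1 3
2 2 1 0 2
step 15: 2 2 1 2 3
2 1 2 3 0
2 3 3 3 1
0 1 2 1 3
2 2 1 0 2
step 16: 2 2 1 2 3
2 1 2 3 0
3 3 3 3 1
0 1 2 1 3
2 2 1 0 2
step 17: 2 2 2 3 3
3 3 0 1 1
1 1 2 1 2
1 2 3 2 3
2 2 1 0 2
step 18: 2 2 2 3 3
3 3 0 1 1
2 1 2 1 2
1 2 3 2 3
2 2 1 0 2

46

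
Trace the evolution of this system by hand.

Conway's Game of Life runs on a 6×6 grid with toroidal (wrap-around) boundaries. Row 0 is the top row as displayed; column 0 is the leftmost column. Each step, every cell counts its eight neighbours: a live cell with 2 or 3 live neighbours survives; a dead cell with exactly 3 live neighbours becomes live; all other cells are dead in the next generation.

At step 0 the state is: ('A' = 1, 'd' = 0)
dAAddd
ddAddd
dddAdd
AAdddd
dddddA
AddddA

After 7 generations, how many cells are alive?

2

gen 0: dAAddd
ddAddd
dddAdd
AAdddd
dddddA
AddddA
gen 1: AAAddd
dAAAdd
dAAddd
Addddd
dAdddA
AAdddA
gen 2: dddAdA
dddAdd
AddAdd
AdAddd
dAdddA
dddddA
gen 3: dddddd
ddAAdd
dAAAdd
AdAddA
dAdddA
dddddA
gen 4: dddddd
dAdAdd
AdddAd
dddAAA
dAddAA
Addddd
gen 5: dddddd
dddddd
AdAddd
dddAdd
dddAdd
AddddA
gen 6: dddddd
dddddd
dddddd
ddAAdd
ddddAd
dddddd
gen 7: dddddd
dddddd
dddddd
dddAdd
dddAdd
dddddd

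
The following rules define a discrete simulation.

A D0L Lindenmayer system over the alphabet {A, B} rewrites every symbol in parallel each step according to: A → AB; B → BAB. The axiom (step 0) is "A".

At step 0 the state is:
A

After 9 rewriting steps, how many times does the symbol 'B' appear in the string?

2584

k=0  A
k=1  AB
k=2  ABBAB
k=3  ABBABBABABBAB
k=4  ABBABBABABBABBABABBABABBABBABABBAB
k=5  ABBABBABABBABBABABBABABBABBABABBABBABABBABABBABBABABBABABBABBABABBABBABABBABABBABBABABBAB
k=6  ABBABBABABBABBABABBABABBABBABABBABBABABBABABBABBABABBABABB…BABBABABBABABBABBABABBABABBABBABABBABBABABBABABBABBABABBAB  (len 233)
k=7  ABBABBABABBABBABABBABABBABBABABBABBABABBABABBABBABABBABABB…BABBABABBABABBABBABABBABABBABBABABBABBABABBABABBABBABABBAB  (len 610)
k=8  ABBABBABABBABBABABBABABBABBABABBABBABABBABABBABBABABBABABB…BABBABABBABABBABBABABBABABBABBABABBABBABABBABABBABBABABBAB  (len 1597)
k=9  ABBABBABABBABBABABBABABBABBABABBABBABABBABABBABBABABBABABB…BABBABABBABABBABBABABBABABBABBABABBABBABABBABABBABBABABBAB  (len 4181)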